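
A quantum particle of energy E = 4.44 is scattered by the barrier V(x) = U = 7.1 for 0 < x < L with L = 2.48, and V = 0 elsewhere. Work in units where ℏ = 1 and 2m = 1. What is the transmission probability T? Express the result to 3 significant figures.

T = 0.00115

E < U: inside the barrier ψ ∝ e^{±κx} with κ = √(2m(U − E))/ℏ = 1.631.
κL = 4.045, sinh(κL) = 28.54.
The exact tunnelling result is T⁻¹ = 1 + U² sinh²(κL) / [4E(U − E)] = 870.2, so T = 0.00115.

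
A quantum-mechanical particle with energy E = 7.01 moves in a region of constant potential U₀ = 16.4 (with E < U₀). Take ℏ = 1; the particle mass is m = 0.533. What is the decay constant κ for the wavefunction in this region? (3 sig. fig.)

κ = 3.16

Since E < U₀ the TISE in this region is ψ'' = κ²ψ with κ = √(2m(U₀ − E))/ℏ.
κ = √(2 × 0.533 × 9.39) = 3.164.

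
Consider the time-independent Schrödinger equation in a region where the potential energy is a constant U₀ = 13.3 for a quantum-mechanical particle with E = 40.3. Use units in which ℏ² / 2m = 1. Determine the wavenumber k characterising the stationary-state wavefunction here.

k = 5.20

With E > U₀ the solution is oscillatory, ψ ∝ e^{±ikx} with k = √(2m(E − U₀))/ℏ.
k = √(2 × 0.5 × 27) = 5.196.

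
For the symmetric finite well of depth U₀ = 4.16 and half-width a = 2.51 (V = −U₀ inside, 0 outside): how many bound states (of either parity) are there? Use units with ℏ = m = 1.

The dimensionless depth is z₀ = a√(2mU₀)/ℏ = 2.51 × √(8.320) = 7.240.
A new bound state (alternating even/odd) appears each time z₀ passes a multiple of π/2, so N = ⌊2z₀/π⌋ + 1 = ⌊4.609⌋ + 1 = 5.

N = 5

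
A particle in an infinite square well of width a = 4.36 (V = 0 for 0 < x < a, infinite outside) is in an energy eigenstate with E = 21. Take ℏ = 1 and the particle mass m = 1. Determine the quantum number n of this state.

From E_n = n²π²ℏ²/(2ma²) invert to n = √(2ma²E)/(πℏ).
n = (4.36/π) × √(2 × 1 × 21) = 8.994 → n = 9.

n = 9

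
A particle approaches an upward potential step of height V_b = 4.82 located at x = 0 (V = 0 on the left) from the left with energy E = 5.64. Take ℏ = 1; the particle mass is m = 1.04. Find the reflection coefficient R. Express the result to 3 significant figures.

R = 0.201

On each side the TISE gives plane waves with k = √(2m(E − V))/ℏ: k₁ = √(2·1.04·5.64) = 3.425, k₂ = √(2·1.04·0.82) = 1.306.
Matching ψ and ψ′ at x = 0 gives r = (k₁ − k₂)/(k₁ + k₂), so R = r² = 0.2006 and T = 1 − R = 0.7994.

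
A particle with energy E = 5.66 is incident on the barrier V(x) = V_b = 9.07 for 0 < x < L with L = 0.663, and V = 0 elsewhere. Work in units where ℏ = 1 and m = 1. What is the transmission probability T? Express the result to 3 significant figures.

T = 0.111

E < V_b: inside the barrier ψ ∝ e^{±κx} with κ = √(2m(V_b − E))/ℏ = 2.612.
κL = 1.731, sinh(κL) = 2.736.
The exact tunnelling result is T⁻¹ = 1 + V_b² sinh²(κL) / [4E(V_b − E)] = 8.976, so T = 0.111.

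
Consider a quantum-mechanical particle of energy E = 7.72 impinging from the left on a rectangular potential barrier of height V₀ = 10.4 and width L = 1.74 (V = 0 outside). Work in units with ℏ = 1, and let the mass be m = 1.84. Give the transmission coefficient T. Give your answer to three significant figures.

Since E < V₀ the interior solution is evanescent with decay constant κ = √(2m(V₀ − E))/ℏ = 3.140.
κL = 5.464, sinh(κL) = 118.1.
Matching ψ, ψ′ at both faces gives T = [1 + V₀² sinh²(κL) / (4E(V₀ − E))]⁻¹ = 1/18220 = 0.0000549.

T = 0.0000549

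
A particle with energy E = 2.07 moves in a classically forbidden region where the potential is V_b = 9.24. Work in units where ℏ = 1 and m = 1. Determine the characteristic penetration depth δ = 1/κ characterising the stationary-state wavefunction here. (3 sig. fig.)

Since E < V_b the TISE in this region is ψ'' = κ²ψ with κ = √(2m(V_b − E))/ℏ.
κ = √(2 × 1 × 7.17) = 3.787. The penetration depth is δ = 1/κ = 0.264.

δ = 0.264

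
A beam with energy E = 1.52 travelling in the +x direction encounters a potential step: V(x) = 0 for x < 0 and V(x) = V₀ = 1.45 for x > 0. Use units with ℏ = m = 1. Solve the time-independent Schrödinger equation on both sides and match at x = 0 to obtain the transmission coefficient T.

T = 0.582

On each side the TISE gives plane waves with k = √(2m(E − V))/ℏ: k₁ = √(2·1·1.52) = 1.744, k₂ = √(2·1·0.07) = 0.3742.
Matching ψ and ψ′ at x = 0 gives r = (k₁ − k₂)/(k₁ + k₂), so R = r² = 0.4181 and T = 1 − R = 0.5819.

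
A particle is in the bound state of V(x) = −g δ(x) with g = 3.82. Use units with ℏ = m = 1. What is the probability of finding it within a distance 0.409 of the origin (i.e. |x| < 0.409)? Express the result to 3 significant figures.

P = 0.956

The normalised bound state is ψ = √κ e^{−κ|x|} with κ = mg/ℏ² = 3.820.
P(|x| < d) = ∫_{−d}^{d} κ e^{−2κ|x|} dx = 1 − e^{−2κd} = 1 − e^{−3.125} = 0.9561.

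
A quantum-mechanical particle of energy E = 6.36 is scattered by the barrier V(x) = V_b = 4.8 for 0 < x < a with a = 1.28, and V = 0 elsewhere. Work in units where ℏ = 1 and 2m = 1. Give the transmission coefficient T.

T = 0.633

Above the barrier the interior wavenumber is k₂ = √(2m(E − V_b))/ℏ = 1.249, giving phase k₂a = 1.599.
Matching at both interfaces gives T⁻¹ = 1 + V_b² sin²(k₂a) / [4E(E − V_b)] = 1.580, hence T = 0.633.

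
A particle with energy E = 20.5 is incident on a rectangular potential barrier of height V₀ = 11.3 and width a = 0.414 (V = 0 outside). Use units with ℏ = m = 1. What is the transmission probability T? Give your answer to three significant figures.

T = 0.860

Above the barrier the interior wavenumber is k₂ = √(2m(E − V₀))/ℏ = 4.290, giving phase k₂a = 1.776.
T = [1 + V₀² sin²(k₂a) / (4E(E − V₀))]⁻¹ = 1/1.162 = 0.860.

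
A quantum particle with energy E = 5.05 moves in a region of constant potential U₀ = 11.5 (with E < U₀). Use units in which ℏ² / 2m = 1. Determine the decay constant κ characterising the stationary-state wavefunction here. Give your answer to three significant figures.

κ = 2.54

Since E < U₀ the TISE in this region is ψ'' = κ²ψ with κ = √(2m(U₀ − E))/ℏ.
κ = √(2 × 0.5 × 6.45) = 2.540.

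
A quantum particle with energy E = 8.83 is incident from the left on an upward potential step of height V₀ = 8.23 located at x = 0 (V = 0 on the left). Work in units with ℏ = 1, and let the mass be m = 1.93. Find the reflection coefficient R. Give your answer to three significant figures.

R = 0.344

On each side the TISE gives plane waves with k = √(2m(E − V))/ℏ: k₁ = √(2·1.93·8.83) = 5.838, k₂ = √(2·1.93·0.6) = 1.522.
Continuity of ψ and ψ′ at the step yields the reflection amplitude r = (k₁ − k₂)/(k₁ + k₂) = 0.5865; thus R = |r|² = 0.3439, T = 0.6561.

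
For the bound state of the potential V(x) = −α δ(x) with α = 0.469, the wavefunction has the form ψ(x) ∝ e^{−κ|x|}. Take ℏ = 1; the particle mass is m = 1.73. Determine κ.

κ = 0.811

Integrating the TISE across x = 0 gives the cusp condition ψ'(0⁺) − ψ'(0⁻) = −(2mα/ℏ²)ψ(0).
With ψ ∝ e^{−κ|x|} this yields −2κ = −2mα/ℏ², so κ = mα/ℏ² = 0.8114.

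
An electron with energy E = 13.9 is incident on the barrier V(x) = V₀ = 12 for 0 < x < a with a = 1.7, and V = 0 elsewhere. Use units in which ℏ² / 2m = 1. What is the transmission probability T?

E > V₀: inside the barrier k₂ = √(2m(E − V₀))/ℏ = 1.378, k₂a = 2.343.
T = [1 + V₀² sin²(k₂a) / (4E(E − V₀))]⁻¹ = 1/1.699 = 0.589.

T = 0.589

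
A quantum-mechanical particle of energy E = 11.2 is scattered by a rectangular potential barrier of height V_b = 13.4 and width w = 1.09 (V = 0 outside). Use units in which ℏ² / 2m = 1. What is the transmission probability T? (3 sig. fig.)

Since E < V_b the interior solution is evanescent with decay constant κ = √(2m(V_b − E))/ℏ = 1.483.
κw = 1.617, sinh(κw) = 2.419.
Matching ψ, ψ′ at both faces gives T = [1 + V_b² sinh²(κw) / (4E(V_b − E))]⁻¹ = 1/11.66 = 0.0858.

T = 0.0858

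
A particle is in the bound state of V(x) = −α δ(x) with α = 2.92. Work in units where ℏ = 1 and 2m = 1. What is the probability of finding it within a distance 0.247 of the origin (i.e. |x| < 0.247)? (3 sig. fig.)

The normalised bound state is ψ = √κ e^{−κ|x|} with κ = mα/ℏ² = 1.460.
P(|x| < d) = ∫_{−d}^{d} κ e^{−2κ|x|} dx = 1 − e^{−2κd} = 1 − e^{−0.7212} = 0.5139.

P = 0.514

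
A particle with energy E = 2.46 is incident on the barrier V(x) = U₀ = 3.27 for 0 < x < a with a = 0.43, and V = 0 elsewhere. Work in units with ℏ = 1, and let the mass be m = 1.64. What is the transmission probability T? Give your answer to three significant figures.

T = 0.564

Since E < U₀ the interior solution is evanescent with decay constant κ = √(2m(U₀ − E))/ℏ = 1.630.
κa = 0.7009, sinh(κa) = 0.7597.
The exact tunnelling result is T⁻¹ = 1 + U₀² sinh²(κa) / [4E(U₀ − E)] = 1.774, so T = 0.564.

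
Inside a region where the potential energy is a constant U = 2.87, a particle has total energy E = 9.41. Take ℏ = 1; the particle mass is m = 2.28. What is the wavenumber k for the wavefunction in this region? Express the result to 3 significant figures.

k = 5.46

With E > U the solution is oscillatory, ψ ∝ e^{±ikx} with k = √(2m(E − U))/ℏ.
k = √(2 × 2.28 × 6.54) = 5.461.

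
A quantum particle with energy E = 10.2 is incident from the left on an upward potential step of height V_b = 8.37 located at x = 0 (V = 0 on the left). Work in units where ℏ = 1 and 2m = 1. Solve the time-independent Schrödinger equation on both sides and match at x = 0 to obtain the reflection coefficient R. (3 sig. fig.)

On each side the TISE gives plane waves with k = √(2m(E − V))/ℏ: k₁ = √(2·½·10.2) = 3.194, k₂ = √(2·½·1.83) = 1.353.
Continuity of ψ and ψ′ at the step yields the reflection amplitude r = (k₁ − k₂)/(k₁ + k₂) = 0.4049; thus R = |r|² = 0.1640, T = 0.8360.

R = 0.164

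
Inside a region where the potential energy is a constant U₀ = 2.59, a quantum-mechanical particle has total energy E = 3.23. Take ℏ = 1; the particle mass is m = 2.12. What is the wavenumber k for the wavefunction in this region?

With E > U₀ the solution is oscillatory, ψ ∝ e^{±ikx} with k = √(2m(E − U₀))/ℏ.
k = √(2 × 2.12 × 0.64) = 1.647.

k = 1.65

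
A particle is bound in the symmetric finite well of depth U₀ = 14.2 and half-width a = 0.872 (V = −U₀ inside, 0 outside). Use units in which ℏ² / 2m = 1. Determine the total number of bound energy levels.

N = 3

The dimensionless depth is z₀ = a√(2mU₀)/ℏ = 0.872 × √(14.20) = 3.286.
The even/odd transcendental equations gain one root per π/2 in z₀, giving N = 1 + ⌊2z₀/π⌋ = 1 + ⌊2.092⌋ = 3.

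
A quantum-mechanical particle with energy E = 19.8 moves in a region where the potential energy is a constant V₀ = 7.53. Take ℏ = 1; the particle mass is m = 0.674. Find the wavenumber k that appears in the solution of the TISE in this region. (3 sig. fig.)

With E > V₀ the solution is oscillatory, ψ ∝ e^{±ikx} with k = √(2m(E − V₀))/ℏ.
k = √(2 × 0.674 × 12.27) = 4.067.

k = 4.07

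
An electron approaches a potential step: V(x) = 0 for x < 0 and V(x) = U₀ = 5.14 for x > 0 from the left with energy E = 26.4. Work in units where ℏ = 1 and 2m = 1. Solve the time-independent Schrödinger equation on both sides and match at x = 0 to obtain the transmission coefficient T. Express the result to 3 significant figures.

On each side the TISE gives plane waves with k = √(2m(E − V))/ℏ: k₁ = √(2·½·26.4) = 5.138, k₂ = √(2·½·21.26) = 4.611.
Continuity of ψ and ψ′ at the step yields the reflection amplitude r = (k₁ − k₂)/(k₁ + k₂) = 0.05408; thus R = |r|² = 0.002925, T = 0.9971.

T = 0.997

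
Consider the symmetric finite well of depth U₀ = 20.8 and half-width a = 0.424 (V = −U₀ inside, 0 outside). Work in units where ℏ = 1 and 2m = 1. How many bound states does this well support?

N = 2

The dimensionless depth is z₀ = a√(2mU₀)/ℏ = 0.424 × √(20.80) = 1.934.
The even/odd transcendental equations gain one root per π/2 in z₀, giving N = 1 + ⌊2z₀/π⌋ = 1 + ⌊1.231⌋ = 2.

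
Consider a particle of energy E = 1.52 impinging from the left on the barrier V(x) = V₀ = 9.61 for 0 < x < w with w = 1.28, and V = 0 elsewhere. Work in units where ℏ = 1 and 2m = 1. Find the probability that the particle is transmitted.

E < V₀: inside the barrier ψ ∝ e^{±κx} with κ = √(2m(V₀ − E))/ℏ = 2.844.
κw = 3.641, sinh(κw) = 19.05.
The exact tunnelling result is T⁻¹ = 1 + V₀² sinh²(κw) / [4E(V₀ − E)] = 682.1, so T = 0.00147.

T = 0.00147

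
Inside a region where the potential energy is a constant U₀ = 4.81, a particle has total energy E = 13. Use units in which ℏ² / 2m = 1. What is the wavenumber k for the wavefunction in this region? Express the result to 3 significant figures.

With E > U₀ the solution is oscillatory, ψ ∝ e^{±ikx} with k = √(2m(E − U₀))/ℏ.
k = √(2 × 0.5 × 8.19) = 2.862.

k = 2.86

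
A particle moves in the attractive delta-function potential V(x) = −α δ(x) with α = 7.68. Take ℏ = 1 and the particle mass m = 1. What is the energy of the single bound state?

E = -29.5

For x ≠ 0 the bound state is ψ ∝ e^{−κ|x|}; integrating the TISE across the delta gives the cusp condition 2κ = 2mα/ℏ², so κ = 7.680.
Then E = −ℏ²κ²/(2m) = −mα²/(2ℏ²) = -29.49.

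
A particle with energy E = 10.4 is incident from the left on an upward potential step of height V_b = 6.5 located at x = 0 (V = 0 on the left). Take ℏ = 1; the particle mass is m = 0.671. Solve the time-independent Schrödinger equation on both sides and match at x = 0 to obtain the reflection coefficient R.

On each side the TISE gives plane waves with k = √(2m(E − V))/ℏ: k₁ = √(2·0.671·10.4) = 3.736, k₂ = √(2·0.671·3.9) = 2.288.
Matching ψ and ψ′ at x = 0 gives r = (k₁ − k₂)/(k₁ + k₂), so R = r² = 0.05780 and T = 1 − R = 0.9422.

R = 0.0578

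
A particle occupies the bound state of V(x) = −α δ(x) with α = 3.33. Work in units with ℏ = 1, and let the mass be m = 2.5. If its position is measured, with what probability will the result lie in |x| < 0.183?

P = 0.952

The normalised bound state is ψ = √κ e^{−κ|x|} with κ = mα/ℏ² = 8.325.
P(|x| < d) = ∫_{−d}^{d} κ e^{−2κ|x|} dx = 1 − e^{−2κd} = 1 − e^{−3.047} = 0.9525.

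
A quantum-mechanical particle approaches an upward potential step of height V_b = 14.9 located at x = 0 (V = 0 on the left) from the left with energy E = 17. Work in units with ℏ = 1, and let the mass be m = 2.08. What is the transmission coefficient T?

The wavenumbers are k₁ = √(2mE)/ℏ = 8.410 on the left and k₂ = √(2m(E − V_b))/ℏ = 2.956 on the right.
Matching ψ and ψ′ at x = 0 gives r = (k₁ − k₂)/(k₁ + k₂), so R = r² = 0.2303 and T = 1 − R = 0.7697.

T = 0.770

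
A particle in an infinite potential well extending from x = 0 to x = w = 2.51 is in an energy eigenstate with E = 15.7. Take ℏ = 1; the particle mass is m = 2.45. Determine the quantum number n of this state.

From E_n = n²π²ℏ²/(2mw²) invert to n = √(2mw²E)/(πℏ).
n = (2.51/π) × √(2 × 2.45 × 15.7) = 7.008 → n = 7.

n = 7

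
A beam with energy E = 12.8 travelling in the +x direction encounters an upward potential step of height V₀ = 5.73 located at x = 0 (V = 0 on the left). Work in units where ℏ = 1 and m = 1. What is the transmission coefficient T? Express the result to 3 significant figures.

The wavenumbers are k₁ = √(2mE)/ℏ = 5.060 on the left and k₂ = √(2m(E − V₀))/ℏ = 3.760 on the right.
Continuity of ψ and ψ′ at the step yields the reflection amplitude r = (k₁ − k₂)/(k₁ + k₂) = 0.1473; thus R = |r|² = 0.02170, T = 0.9783.

T = 0.978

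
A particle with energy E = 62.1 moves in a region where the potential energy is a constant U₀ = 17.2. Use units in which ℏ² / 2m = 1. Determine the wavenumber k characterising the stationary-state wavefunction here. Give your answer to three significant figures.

k = 6.70

With E > U₀ the solution is oscillatory, ψ ∝ e^{±ikx} with k = √(2m(E − U₀))/ℏ.
k = √(2 × 0.5 × 44.9) = 6.701.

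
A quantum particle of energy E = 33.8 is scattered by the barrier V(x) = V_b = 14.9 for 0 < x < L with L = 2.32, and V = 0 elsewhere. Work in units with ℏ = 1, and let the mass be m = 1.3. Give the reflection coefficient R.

Above the barrier the interior wavenumber is k₂ = √(2m(E − V_b))/ℏ = 7.010, giving phase k₂L = 16.26.
T = [1 + V_b² sin²(k₂L) / (4E(E − V_b))]⁻¹ = 1/1.024 = 0.976.
R = 1 − T = 0.0236.

R = 0.0236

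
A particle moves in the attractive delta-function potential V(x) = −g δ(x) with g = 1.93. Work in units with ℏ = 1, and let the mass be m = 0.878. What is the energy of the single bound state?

For x ≠ 0 the bound state is ψ ∝ e^{−κ|x|}; integrating the TISE across the delta gives the cusp condition 2κ = 2mg/ℏ², so κ = 1.695.
Then E = −ℏ²κ²/(2m) = −mg²/(2ℏ²) = -1.635.

E = -1.64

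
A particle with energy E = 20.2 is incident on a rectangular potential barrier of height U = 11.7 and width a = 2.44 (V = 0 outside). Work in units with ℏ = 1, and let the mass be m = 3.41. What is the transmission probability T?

E > U: inside the barrier k₂ = √(2m(E − U))/ℏ = 7.614, k₂a = 18.58.
Matching at both interfaces gives T⁻¹ = 1 + U² sin²(k₂a) / [4E(E − U)] = 1.014, hence T = 0.986.

T = 0.986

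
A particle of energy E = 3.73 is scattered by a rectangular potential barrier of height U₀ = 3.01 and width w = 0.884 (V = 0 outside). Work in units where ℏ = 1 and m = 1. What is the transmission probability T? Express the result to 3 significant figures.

Above the barrier the interior wavenumber is k₂ = √(2m(E − U₀))/ℏ = 1.200, giving phase k₂w = 1.061.
Matching at both interfaces gives T⁻¹ = 1 + U₀² sin²(k₂w) / [4E(E − U₀)] = 1.642, hence T = 0.609.

T = 0.609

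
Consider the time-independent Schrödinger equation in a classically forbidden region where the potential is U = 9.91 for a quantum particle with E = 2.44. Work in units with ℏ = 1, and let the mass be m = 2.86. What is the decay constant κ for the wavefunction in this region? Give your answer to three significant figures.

κ = 6.54

Since E < U the TISE in this region is ψ'' = κ²ψ with κ = √(2m(U − E))/ℏ.
κ = √(2 × 2.86 × 7.47) = 6.537.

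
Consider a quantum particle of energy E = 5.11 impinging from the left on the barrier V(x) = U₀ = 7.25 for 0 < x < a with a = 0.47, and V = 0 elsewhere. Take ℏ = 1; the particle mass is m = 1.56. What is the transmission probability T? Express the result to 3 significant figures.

E < U₀: inside the barrier ψ ∝ e^{±κx} with κ = √(2m(U₀ − E))/ℏ = 2.584.
κa = 1.214, sinh(κa) = 1.536.
Matching ψ, ψ′ at both faces gives T = [1 + U₀² sinh²(κa) / (4E(U₀ − E))]⁻¹ = 1/3.834 = 0.261.

T = 0.261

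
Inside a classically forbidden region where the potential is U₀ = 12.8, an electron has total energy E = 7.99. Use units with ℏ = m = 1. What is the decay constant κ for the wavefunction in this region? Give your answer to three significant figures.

Since E < U₀ the TISE in this region is ψ'' = κ²ψ with κ = √(2m(U₀ − E))/ℏ.
κ = √(2 × 1 × 4.81) = 3.102.

κ = 3.10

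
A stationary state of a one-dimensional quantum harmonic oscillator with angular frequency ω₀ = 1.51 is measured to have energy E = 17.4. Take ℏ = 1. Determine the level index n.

Invert E_n = (n + ½)ℏω₀: n = E/ℏω₀ − ½ = 11.023, so n = 11.

n = 11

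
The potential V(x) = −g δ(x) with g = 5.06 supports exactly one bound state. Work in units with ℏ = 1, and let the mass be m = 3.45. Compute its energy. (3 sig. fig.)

E = -44.2

The bound state is ψ(x) = √κ e^{−κ|x|}. The derivative jump ψ'(0⁺) − ψ'(0⁻) = −(2mg/ℏ²)ψ(0) fixes κ = mg/ℏ² = 17.46.
Then E = −ℏ²κ²/(2m) = −mg²/(2ℏ²) = -44.17.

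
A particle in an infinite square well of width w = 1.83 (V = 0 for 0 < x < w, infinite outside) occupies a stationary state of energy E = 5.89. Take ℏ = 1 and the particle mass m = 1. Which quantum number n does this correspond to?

For an infinite well E_n = n²π²ℏ²/(2mw²), so n = (w/πℏ)√(2mE).
n = (1.83/π) × √(2 × 1 × 5.89) = 1.999 → n = 2.

n = 2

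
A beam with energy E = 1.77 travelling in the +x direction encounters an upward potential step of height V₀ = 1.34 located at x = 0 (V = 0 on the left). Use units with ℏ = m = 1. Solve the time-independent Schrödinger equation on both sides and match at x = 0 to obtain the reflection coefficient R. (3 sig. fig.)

The wavenumbers are k₁ = √(2mE)/ℏ = 1.881 on the left and k₂ = √(2m(E − V₀))/ℏ = 0.9274 on the right.
Matching ψ and ψ′ at x = 0 gives r = (k₁ − k₂)/(k₁ + k₂), so R = r² = 0.1154 and T = 1 − R = 0.8846.

R = 0.115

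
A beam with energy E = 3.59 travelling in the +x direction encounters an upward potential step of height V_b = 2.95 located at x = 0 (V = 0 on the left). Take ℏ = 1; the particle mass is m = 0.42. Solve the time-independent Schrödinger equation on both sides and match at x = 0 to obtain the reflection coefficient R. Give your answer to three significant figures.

R = 0.165

The wavenumbers are k₁ = √(2mE)/ℏ = 1.737 on the left and k₂ = √(2m(E − V_b))/ℏ = 0.7332 on the right.
Continuity of ψ and ψ′ at the step yields the reflection amplitude r = (k₁ − k₂)/(k₁ + k₂) = 0.4062; thus R = |r|² = 0.1650, T = 0.8350.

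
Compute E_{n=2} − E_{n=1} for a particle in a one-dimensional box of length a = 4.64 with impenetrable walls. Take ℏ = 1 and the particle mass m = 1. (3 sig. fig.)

E_n = n²π²ℏ²/(2ma²), so ΔE = (2² − 1²) π²ℏ²/(2ma²).
ΔE = 3 × π² / (2 × 1 × 4.64²) = 0.6876.

ΔE = 0.688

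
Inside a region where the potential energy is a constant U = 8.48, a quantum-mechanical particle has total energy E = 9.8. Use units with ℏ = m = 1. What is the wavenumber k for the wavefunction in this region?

k = 1.62

With E > U the solution is oscillatory, ψ ∝ e^{±ikx} with k = √(2m(E − U))/ℏ.
k = √(2 × 1 × 1.32) = 1.625.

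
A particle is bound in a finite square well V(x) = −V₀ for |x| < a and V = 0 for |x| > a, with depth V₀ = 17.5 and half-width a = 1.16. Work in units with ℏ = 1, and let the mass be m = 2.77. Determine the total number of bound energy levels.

N = 8

Define the well-strength parameter z₀ = (a/ℏ)√(2mV₀) = 1.16 × √(2·2.77·17.5) = 11.42.
A new bound state (alternating even/odd) appears each time z₀ passes a multiple of π/2, so N = ⌊2z₀/π⌋ + 1 = ⌊7.271⌋ + 1 = 8.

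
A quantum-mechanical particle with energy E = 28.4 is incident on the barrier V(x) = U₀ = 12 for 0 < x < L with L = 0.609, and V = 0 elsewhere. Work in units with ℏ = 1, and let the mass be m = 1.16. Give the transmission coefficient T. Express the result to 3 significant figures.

Above the barrier the interior wavenumber is k₂ = √(2m(E − U₀))/ℏ = 6.168, giving phase k₂L = 3.756.
Matching at both interfaces gives T⁻¹ = 1 + U₀² sin²(k₂L) / [4E(E − U₀)] = 1.026, hence T = 0.975.

T = 0.975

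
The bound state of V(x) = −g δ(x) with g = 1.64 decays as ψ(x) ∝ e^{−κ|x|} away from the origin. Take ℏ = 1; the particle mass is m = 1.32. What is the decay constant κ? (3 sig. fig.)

κ = 2.16

Integrate −(ℏ²/2m)ψ'' − gδ(x)ψ = Eψ from −ε to +ε: the ψ'' term gives ψ'(0⁺) − ψ'(0⁻) and the δ term gives −(2mg/ℏ²)ψ(0).
With ψ ∝ e^{−κ|x|} this yields −2κ = −2mg/ℏ², so κ = mg/ℏ² = 2.165.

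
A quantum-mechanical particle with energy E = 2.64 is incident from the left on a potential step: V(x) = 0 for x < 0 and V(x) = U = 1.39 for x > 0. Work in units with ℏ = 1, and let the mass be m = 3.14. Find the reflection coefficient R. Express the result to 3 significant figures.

R = 0.0341

On each side the TISE gives plane waves with k = √(2m(E − V))/ℏ: k₁ = √(2·3.14·2.64) = 4.072, k₂ = √(2·3.14·1.25) = 2.802.
Matching ψ and ψ′ at x = 0 gives r = (k₁ − k₂)/(k₁ + k₂), so R = r² = 0.03414 and T = 1 − R = 0.9659.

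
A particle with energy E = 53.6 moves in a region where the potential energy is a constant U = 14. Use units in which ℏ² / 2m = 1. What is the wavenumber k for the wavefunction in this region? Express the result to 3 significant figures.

k = 6.29

With E > U the solution is oscillatory, ψ ∝ e^{±ikx} with k = √(2m(E − U))/ℏ.
k = √(2 × 0.5 × 39.6) = 6.293.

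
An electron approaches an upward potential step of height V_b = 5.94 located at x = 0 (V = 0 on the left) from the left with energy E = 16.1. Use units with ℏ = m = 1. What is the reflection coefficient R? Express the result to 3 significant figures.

On each side the TISE gives plane waves with k = √(2m(E − V))/ℏ: k₁ = √(2·1·16.1) = 5.675, k₂ = √(2·1·10.16) = 4.508.
Matching ψ and ψ′ at x = 0 gives r = (k₁ − k₂)/(k₁ + k₂), so R = r² = 0.01313 and T = 1 − R = 0.9869.

R = 0.0131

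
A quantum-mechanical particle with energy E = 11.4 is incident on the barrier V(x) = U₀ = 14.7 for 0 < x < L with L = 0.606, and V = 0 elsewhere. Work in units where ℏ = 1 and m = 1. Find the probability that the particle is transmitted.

E < U₀: inside the barrier ψ ∝ e^{±κx} with κ = √(2m(U₀ − E))/ℏ = 2.569.
κL = 1.557, sinh(κL) = 2.267.
Matching ψ, ψ′ at both faces gives T = [1 + U₀² sinh²(κL) / (4E(U₀ − E))]⁻¹ = 1/8.377 = 0.119.

T = 0.119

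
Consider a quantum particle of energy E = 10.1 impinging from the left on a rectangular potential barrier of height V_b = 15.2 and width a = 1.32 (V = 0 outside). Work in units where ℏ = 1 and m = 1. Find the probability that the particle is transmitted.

Since E < V_b the interior solution is evanescent with decay constant κ = √(2m(V_b − E))/ℏ = 3.194.
κa = 4.216, sinh(κa) = 33.86.
Matching ψ, ψ′ at both faces gives T = [1 + V_b² sinh²(κa) / (4E(V_b − E))]⁻¹ = 1/1287 = 0.000777.

T = 0.000777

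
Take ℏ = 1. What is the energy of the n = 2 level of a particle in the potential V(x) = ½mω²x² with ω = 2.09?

E = 5.23

The oscillator eigenvalues are E_n = ℏω(n + ½), so E_2 = 2.09 × 2.5 = 5.225.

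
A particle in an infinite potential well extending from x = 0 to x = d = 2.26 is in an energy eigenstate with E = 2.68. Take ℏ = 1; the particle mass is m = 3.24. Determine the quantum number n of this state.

n = 3

From E_n = n²π²ℏ²/(2md²) invert to n = √(2md²E)/(πℏ).
n = (2.26/π) × √(2 × 3.24 × 2.68) = 2.998 → n = 3.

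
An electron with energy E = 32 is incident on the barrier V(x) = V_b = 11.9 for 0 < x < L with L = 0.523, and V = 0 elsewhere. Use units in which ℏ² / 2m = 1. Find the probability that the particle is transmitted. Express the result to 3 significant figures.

T = 0.973

E > V_b: inside the barrier k₂ = √(2m(E − V_b))/ℏ = 4.483, k₂L = 2.345.
Matching at both interfaces gives T⁻¹ = 1 + V_b² sin²(k₂L) / [4E(E − V_b)] = 1.028, hence T = 0.973.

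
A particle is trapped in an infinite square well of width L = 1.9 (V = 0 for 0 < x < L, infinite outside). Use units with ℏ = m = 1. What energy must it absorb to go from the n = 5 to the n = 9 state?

ΔE = 76.6

E_n = n²π²ℏ²/(2mL²), so ΔE = (9² − 5²) π²ℏ²/(2mL²).
ΔE = 56 × π² / (2 × 1 × 1.9²) = 76.55.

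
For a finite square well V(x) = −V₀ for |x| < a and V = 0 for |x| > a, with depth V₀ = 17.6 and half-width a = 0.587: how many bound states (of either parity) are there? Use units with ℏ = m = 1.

N = 3

The dimensionless depth is z₀ = a√(2mV₀)/ℏ = 0.587 × √(35.20) = 3.483.
The even/odd transcendental equations gain one root per π/2 in z₀, giving N = 1 + ⌊2z₀/π⌋ = 1 + ⌊2.217⌋ = 3.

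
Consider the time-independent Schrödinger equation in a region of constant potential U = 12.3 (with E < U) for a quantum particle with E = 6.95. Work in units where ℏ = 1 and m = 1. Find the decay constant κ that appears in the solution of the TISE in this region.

κ = 3.27

Since E < U the TISE in this region is ψ'' = κ²ψ with κ = √(2m(U − E))/ℏ.
κ = √(2 × 1 × 5.35) = 3.271.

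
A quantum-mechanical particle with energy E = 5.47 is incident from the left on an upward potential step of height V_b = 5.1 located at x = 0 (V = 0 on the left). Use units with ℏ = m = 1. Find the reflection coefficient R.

R = 0.345

The wavenumbers are k₁ = √(2mE)/ℏ = 3.308 on the left and k₂ = √(2m(E − V_b))/ℏ = 0.8602 on the right.
Continuity of ψ and ψ′ at the step yields the reflection amplitude r = (k₁ − k₂)/(k₁ + k₂) = 0.5872; thus R = |r|² = 0.3448, T = 0.6552.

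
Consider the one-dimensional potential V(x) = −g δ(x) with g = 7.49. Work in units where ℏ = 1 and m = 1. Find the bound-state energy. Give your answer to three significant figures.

For x ≠ 0 the bound state is ψ ∝ e^{−κ|x|}; integrating the TISE across the delta gives the cusp condition 2κ = 2mg/ℏ², so κ = 7.490.
Then E = −ℏ²κ²/(2m) = −mg²/(2ℏ²) = -28.05.

E = -28.1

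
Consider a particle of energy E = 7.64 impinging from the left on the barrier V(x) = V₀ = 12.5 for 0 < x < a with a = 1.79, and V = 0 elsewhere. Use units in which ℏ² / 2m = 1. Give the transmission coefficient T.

T = 0.00142

Since E < V₀ the interior solution is evanescent with decay constant κ = √(2m(V₀ − E))/ℏ = 2.205.
κa = 3.946, sinh(κa) = 25.86.
Matching ψ, ψ′ at both faces gives T = [1 + V₀² sinh²(κa) / (4E(V₀ − E))]⁻¹ = 1/704.4 = 0.00142.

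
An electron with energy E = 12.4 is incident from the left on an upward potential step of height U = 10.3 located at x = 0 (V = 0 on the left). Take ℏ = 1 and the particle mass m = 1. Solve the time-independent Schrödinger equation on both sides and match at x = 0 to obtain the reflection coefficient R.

On each side the TISE gives plane waves with k = √(2m(E − V))/ℏ: k₁ = √(2·1·12.4) = 4.980, k₂ = √(2·1·2.1) = 2.049.
Continuity of ψ and ψ′ at the step yields the reflection amplitude r = (k₁ − k₂)/(k₁ + k₂) = 0.4169; thus R = |r|² = 0.1738, T = 0.8262.

R = 0.174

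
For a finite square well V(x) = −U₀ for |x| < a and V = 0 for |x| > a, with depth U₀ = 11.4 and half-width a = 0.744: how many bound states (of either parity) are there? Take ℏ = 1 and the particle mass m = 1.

N = 3

The dimensionless depth is z₀ = a√(2mU₀)/ℏ = 0.744 × √(22.80) = 3.553.
The even/odd transcendental equations gain one root per π/2 in z₀, giving N = 1 + ⌊2z₀/π⌋ = 1 + ⌊2.262⌋ = 3.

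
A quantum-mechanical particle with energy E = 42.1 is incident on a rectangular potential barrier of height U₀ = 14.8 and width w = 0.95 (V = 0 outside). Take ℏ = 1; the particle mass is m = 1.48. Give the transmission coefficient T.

T = 0.972

Above the barrier the interior wavenumber is k₂ = √(2m(E − U₀))/ℏ = 8.989, giving phase k₂w = 8.540.
Matching at both interfaces gives T⁻¹ = 1 + U₀² sin²(k₂w) / [4E(E − U₀)] = 1.029, hence T = 0.972.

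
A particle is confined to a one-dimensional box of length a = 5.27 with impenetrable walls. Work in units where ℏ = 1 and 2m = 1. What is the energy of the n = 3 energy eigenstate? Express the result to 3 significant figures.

The infinite-well eigenfunctions ψ_n = √(2/a) sin(nπx/a) vanish at both walls, giving E_n = n²π²ℏ²/(2ma²).
E_3 = 3² × π² / (2 × 0.5 × 5.27²) = 3.198.

E = 3.20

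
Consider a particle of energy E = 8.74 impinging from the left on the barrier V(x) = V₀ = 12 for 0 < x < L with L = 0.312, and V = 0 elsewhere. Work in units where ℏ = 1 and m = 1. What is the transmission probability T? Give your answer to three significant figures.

T = 0.503

E < V₀: inside the barrier ψ ∝ e^{±κx} with κ = √(2m(V₀ − E))/ℏ = 2.553.
κL = 0.7967, sinh(κL) = 0.8837.
The exact tunnelling result is T⁻¹ = 1 + V₀² sinh²(κL) / [4E(V₀ − E)] = 1.987, so T = 0.503.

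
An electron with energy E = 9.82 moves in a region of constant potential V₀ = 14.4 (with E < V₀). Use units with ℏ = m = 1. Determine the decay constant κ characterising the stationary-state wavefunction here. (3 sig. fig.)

κ = 3.03

Since E < V₀ the TISE in this region is ψ'' = κ²ψ with κ = √(2m(V₀ − E))/ℏ.
κ = √(2 × 1 × 4.58) = 3.027.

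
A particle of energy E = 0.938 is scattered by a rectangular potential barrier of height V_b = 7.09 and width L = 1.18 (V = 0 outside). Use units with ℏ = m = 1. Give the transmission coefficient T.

Since E < V_b the interior solution is evanescent with decay constant κ = √(2m(V_b − E))/ℏ = 3.508.
κL = 4.139, sinh(κL) = 31.36.
The exact tunnelling result is T⁻¹ = 1 + V_b² sinh²(κL) / [4E(V_b − E)] = 2143, so T = 0.000467.

T = 0.000467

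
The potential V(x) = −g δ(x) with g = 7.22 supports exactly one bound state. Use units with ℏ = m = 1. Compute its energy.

The bound state is ψ(x) = √κ e^{−κ|x|}. The derivative jump ψ'(0⁺) − ψ'(0⁻) = −(2mg/ℏ²)ψ(0) fixes κ = mg/ℏ² = 7.220.
Then E = −ℏ²κ²/(2m) = −mg²/(2ℏ²) = -26.06.

E = -26.1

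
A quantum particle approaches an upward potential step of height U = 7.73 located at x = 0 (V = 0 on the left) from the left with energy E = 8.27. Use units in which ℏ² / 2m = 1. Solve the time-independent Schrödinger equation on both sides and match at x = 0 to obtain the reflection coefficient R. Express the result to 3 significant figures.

The wavenumbers are k₁ = √(2mE)/ℏ = 2.876 on the left and k₂ = √(2m(E − U))/ℏ = 0.7348 on the right.
Continuity of ψ and ψ′ at the step yields the reflection amplitude r = (k₁ − k₂)/(k₁ + k₂) = 0.5930; thus R = |r|² = 0.3516, T = 0.6484.

R = 0.352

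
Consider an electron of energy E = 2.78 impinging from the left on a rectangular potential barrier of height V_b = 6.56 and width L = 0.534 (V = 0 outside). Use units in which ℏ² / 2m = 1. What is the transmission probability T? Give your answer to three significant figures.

T = 0.390

E < V_b: inside the barrier ψ ∝ e^{±κx} with κ = √(2m(V_b − E))/ℏ = 1.944.
κL = 1.038, sinh(κL) = 1.235.
Matching ψ, ψ′ at both faces gives T = [1 + V_b² sinh²(κL) / (4E(V_b − E))]⁻¹ = 1/2.562 = 0.390.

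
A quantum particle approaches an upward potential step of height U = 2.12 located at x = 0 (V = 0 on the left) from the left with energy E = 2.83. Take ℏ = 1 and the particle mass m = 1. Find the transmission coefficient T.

On each side the TISE gives plane waves with k = √(2m(E − V))/ℏ: k₁ = √(2·1·2.83) = 2.379, k₂ = √(2·1·0.71) = 1.192.
Matching ψ and ψ′ at x = 0 gives r = (k₁ − k₂)/(k₁ + k₂), so R = r² = 0.1106 and T = 1 − R = 0.8894.

T = 0.889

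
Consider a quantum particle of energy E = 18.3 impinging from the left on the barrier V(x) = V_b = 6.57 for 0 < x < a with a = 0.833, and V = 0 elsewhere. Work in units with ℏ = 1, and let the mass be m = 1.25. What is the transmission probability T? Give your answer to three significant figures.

Above the barrier the interior wavenumber is k₂ = √(2m(E − V_b))/ℏ = 5.415, giving phase k₂a = 4.511.
T = [1 + V_b² sin²(k₂a) / (4E(E − V_b))]⁻¹ = 1/1.048 = 0.954.

T = 0.954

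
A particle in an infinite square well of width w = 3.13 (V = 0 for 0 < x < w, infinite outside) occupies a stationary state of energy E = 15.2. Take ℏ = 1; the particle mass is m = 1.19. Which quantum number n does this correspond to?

For an infinite well E_n = n²π²ℏ²/(2mw²), so n = (w/πℏ)√(2mE).
n = (3.13/π) × √(2 × 1.19 × 15.2) = 5.992 → n = 6.

n = 6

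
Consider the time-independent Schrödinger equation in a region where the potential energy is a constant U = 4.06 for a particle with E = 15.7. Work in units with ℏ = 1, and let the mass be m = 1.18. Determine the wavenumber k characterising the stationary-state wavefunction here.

k = 5.24

With E > U the solution is oscillatory, ψ ∝ e^{±ikx} with k = √(2m(E − U))/ℏ.
k = √(2 × 1.18 × 11.64) = 5.241.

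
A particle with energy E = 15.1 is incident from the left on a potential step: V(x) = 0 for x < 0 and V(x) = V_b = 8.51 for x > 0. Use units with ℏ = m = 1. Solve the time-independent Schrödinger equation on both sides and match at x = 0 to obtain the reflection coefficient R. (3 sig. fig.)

On each side the TISE gives plane waves with k = √(2m(E − V))/ℏ: k₁ = √(2·1·15.1) = 5.495, k₂ = √(2·1·6.59) = 3.630.
Continuity of ψ and ψ′ at the step yields the reflection amplitude r = (k₁ − k₂)/(k₁ + k₂) = 0.2044; thus R = |r|² = 0.04177, T = 0.9582.

R = 0.0418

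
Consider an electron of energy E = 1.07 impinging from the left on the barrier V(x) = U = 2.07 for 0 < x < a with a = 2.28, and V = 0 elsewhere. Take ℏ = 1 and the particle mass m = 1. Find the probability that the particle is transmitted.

T = 0.00630

Since E < U the interior solution is evanescent with decay constant κ = √(2m(U − E))/ℏ = 1.414.
κa = 3.224, sinh(κa) = 12.55.
Matching ψ, ψ′ at both faces gives T = [1 + U² sinh²(κa) / (4E(U − E))]⁻¹ = 1/158.7 = 0.00630.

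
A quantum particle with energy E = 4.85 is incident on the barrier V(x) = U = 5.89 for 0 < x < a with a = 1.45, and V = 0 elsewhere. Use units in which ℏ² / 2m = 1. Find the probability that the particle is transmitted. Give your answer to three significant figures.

E < U: inside the barrier ψ ∝ e^{±κx} with κ = √(2m(U − E))/ℏ = 1.020.
κa = 1.479, sinh(κa) = 2.080.
Matching ψ, ψ′ at both faces gives T = [1 + U² sinh²(κa) / (4E(U − E))]⁻¹ = 1/8.437 = 0.119.

T = 0.119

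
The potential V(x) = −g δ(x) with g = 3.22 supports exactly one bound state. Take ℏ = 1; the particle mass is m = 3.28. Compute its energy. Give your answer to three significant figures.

For x ≠ 0 the bound state is ψ ∝ e^{−κ|x|}; integrating the TISE across the delta gives the cusp condition 2κ = 2mg/ℏ², so κ = 10.56.
Then E = −ℏ²κ²/(2m) = −mg²/(2ℏ²) = -17.00.

E = -17.0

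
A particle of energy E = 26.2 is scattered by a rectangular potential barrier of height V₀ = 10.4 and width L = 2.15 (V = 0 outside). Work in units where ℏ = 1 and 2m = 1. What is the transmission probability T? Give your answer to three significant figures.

T = 0.963

E > V₀: inside the barrier k₂ = √(2m(E − V₀))/ℏ = 3.975, k₂L = 8.546.
Matching at both interfaces gives T⁻¹ = 1 + V₀² sin²(k₂L) / [4E(E − V₀)] = 1.039, hence T = 0.963.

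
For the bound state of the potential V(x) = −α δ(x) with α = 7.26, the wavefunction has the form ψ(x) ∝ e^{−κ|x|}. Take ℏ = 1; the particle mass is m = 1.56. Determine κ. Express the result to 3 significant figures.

κ = 11.3

Integrating the TISE across x = 0 gives the cusp condition ψ'(0⁺) − ψ'(0⁻) = −(2mα/ℏ²)ψ(0).
With ψ ∝ e^{−κ|x|} this yields −2κ = −2mα/ℏ², so κ = mα/ℏ² = 11.33.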